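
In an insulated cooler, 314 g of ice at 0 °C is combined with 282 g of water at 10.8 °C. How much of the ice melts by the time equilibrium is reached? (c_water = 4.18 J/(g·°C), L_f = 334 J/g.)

Heat available from the water dropping to 0 °C: 282·4.18·10.8 = 12731 J.
Fully melting the ice requires m_ice L_f = 314·334 = 104876 J.
12731 J < 104876 J, so only part of the ice melts and the system sits at 0 °C.
m_melt = 12731 / L_f = 38.12 g.

m_melted ≈ 38.1 g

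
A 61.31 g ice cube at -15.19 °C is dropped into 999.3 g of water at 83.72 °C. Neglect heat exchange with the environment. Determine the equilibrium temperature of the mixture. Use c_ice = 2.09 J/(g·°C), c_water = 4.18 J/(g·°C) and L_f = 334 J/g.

T_f ≈ 73.8 °C

Taking heat into each body as positive, Σ m c ΔT = 0:
warm ice to 0 °C: 61.31·2.09·(0 − (-15.19)) = 1946.4
  latent heat to melt: 61.31·334 = 20478
  meltwater 0→T: 61.31·4.18·T = 256.28 T
  water cools: 999.3·4.18·(T − 83.72) = 4177.1(T − 83.72)
4433.3 T = 349705 − 22424 = 327281
T ≈ 73.82 °C — above 0 °C, consistent with complete melting.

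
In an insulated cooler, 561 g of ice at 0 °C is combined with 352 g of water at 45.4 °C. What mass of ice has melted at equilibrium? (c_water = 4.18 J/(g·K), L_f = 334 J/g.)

Water can give up m c ΔT = 352×4.18×45.4 = 66800 J before reaching 0 °C.
Melting all 561 g of ice would need 561×334 = 187374 J.
Since 66800 < 187374 J, not all the ice melts; equilibrium is at 0 °C.
Mass melted = 66800/334 ≈ 200 g.

m_melted ≈ 200 g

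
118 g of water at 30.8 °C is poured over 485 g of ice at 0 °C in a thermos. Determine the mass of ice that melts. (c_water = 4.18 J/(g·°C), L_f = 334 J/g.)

m_melted ≈ 45.5 g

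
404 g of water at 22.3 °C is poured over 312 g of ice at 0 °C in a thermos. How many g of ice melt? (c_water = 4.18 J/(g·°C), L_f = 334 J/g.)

Heat available from the water dropping to 0 °C: 404·4.18·22.3 = 37658 J.
Melting all 312 g of ice would need 312·334 = 104208 J.
That's not enough to melt it all — equilibrium is at 0 °C with ice remaining.
m_melted·334 = 37658  ⇒  m_melted ≈ 112.7 g.

m_melted ≈ 113 g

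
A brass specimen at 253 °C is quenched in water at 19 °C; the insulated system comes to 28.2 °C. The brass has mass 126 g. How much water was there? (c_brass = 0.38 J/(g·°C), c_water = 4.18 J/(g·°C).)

|Q_brass| = |Q_water|:
126·0.38·(253 − 28.2) = m·4.18·(28.2 − 19)
38.46 m = 10763  ⇒  m ≈ 279.9 g

m ≈ 280 g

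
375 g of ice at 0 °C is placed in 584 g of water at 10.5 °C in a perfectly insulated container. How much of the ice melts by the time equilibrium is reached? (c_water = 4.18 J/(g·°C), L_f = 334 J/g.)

m_melted ≈ 76.7 g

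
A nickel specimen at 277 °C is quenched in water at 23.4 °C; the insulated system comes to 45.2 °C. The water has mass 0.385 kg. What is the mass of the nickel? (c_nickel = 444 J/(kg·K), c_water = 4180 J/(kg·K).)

Conservation of energy gives ΣQ = 0:
m×444×(45.2 − 277) + 0.385×4180×(45.2 − 23.4) = 0
-102919 m = -35083
m = -35083/-102919 ≈ 0.3409 kg

m ≈ 0.341 kg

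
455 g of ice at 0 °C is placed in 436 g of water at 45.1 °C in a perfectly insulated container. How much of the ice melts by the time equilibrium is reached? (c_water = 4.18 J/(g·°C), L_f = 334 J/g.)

Water can give up m c ΔT = 436×4.18×45.1 = 82194 J before reaching 0 °C.
Melting all 455 g of ice would need 455×334 = 151970 J.
That's not enough to melt it all — equilibrium is at 0 °C with ice remaining.
m_melted×334 = 82194  ⇒  m_melted ≈ 246.1 g.

m_melted ≈ 246 g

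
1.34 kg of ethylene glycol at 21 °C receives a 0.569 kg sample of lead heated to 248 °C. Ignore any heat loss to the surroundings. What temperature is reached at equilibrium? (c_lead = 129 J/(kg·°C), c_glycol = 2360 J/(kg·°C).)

T_f ≈ 26.1 °C

Taking heat into each body as positive, Σ m c ΔT = 0:
0.569*129*(T − 248) + 1.34*2360*(T − 21) = 0
(73.4 + 3162.4) T = 73.4*248 + 3162.4*21
T = 84614 / 3235.8 = 26.1 °C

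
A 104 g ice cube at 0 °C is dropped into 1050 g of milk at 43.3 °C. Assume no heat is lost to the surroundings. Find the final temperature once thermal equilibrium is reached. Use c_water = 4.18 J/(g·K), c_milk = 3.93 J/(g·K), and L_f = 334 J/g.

T_f ≈ 31.6 °C

Conservation of energy gives ΣQ = 0:
fusion: m_ice L_f = 104×334 = 34736
  meltwater 0→T: 104×4.18×T = 434.72 T
  milk cools: 1050×3.93×(T − 43.3) = 4126.5(T − 43.3)
4561.2 T = 178677 − 34736 = 143941
T ≈ 31.56 °C. Since T > 0 °C, the all-ice-melts assumption holds.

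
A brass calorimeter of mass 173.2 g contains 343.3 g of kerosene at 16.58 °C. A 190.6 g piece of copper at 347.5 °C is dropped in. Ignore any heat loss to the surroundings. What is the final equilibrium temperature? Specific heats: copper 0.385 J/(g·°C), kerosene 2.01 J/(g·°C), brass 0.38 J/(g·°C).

Setting the total heat transfer to zero:
190.6×0.385×(T − 347.5) + 343.3×2.01×(T − 16.58) + 173.2×0.38×(T − 16.58) = 0
73.38(T − 347.5) + 690.03(T − 16.58) + 65.82(T − 16.58) = 0
(73.38 + 690.03 + 65.82) T = 73.38×347.5 + 690.03×16.58 + 65.82×16.58
T ≈ 45.86 °C

T_f ≈ 45.9 °C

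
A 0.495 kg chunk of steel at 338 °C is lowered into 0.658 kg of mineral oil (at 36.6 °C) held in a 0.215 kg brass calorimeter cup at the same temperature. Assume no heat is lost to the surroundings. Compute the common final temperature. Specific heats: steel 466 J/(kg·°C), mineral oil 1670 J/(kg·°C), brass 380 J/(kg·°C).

T_f ≈ 85.9 °C

Heat gained plus heat lost sum to zero:
0.495*466*(T − 338) + 0.658*1670*(T − 36.6) + 0.215*380*(T − 36.6) = 0
(230.67 + 1098.9 + 81.7) T = 230.67*338 + 1098.9*36.6 + 81.7*36.6
T = 121175/1411.2 ≈ 85.86 °C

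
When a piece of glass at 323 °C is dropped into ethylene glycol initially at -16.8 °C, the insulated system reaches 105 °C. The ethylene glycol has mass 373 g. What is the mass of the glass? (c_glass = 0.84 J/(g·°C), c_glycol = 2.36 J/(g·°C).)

m ≈ 586 g

Setting the total heat transfer to zero:
m×0.84×(105 − 323) + 373×2.36×(105 − (-16.8)) = 0
-183.12 m = -107218
m = -107218/-183.12 ≈ 585.5 g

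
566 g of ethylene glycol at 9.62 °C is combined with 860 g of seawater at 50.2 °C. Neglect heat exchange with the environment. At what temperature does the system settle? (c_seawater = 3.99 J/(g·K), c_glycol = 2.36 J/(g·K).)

T_f ≈ 38.8 °C

Let T be the final temperature. ΣQ_i = 0:
860×3.99×(T − 50.2) + 566×2.36×(T − 9.62) = 0
3431.4(T − 50.2) + 1335.8(T − 9.62) = 0
(3431.4 + 1335.8) T = 3431.4×50.2 + 1335.8×9.62
T = 185106/4767.2 ≈ 38.83 °C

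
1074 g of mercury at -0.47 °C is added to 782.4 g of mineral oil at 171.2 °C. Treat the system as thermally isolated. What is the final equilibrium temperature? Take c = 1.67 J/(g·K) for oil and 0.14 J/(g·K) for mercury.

With ΣQ=0 the equilibrium temperature is the m·c-weighted mean:
T_f = (1306.6·171.2 + 150.36·(-0.47)) / (1306.6 + 150.36)
    = 223621 / 1457 ≈ 153.48 °C

T_f ≈ 153.5 °C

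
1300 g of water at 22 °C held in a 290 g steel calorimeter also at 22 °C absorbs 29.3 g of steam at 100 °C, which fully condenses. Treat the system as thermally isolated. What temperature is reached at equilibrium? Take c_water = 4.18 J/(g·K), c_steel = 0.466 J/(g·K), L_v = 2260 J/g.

T_f ≈ 35.3 °C

Net heat exchanged in the isolated system is zero:
steam→water at 100 °C releases m L_v = 29.3×2260 = 66218; condensate cools 100→T: 29.3×4.18×(T − 100) = 122.47(T − 100); water warms: 1300×4.18×(T − 22) = 5434(T − 22); steel cup: 290×0.466×(T − 22) = 135.14(T − 22)
5691.6 T = 66218 + 12247 + 122521 = 200986
T ≈ 35.31 °C (< 100 °C, so full condensation is consistent).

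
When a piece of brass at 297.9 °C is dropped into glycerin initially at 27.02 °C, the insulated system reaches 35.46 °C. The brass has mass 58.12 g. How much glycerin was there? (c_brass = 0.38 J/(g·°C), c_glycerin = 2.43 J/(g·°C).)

m ≈ 283 g

Setting the total heat transfer to zero:
58.12×0.38×(35.46 − 297.9) + m×2.43×(35.46 − 27.02) = 0
20.51 m = 5796.1
m = 5796.1/20.51 ≈ 282.6 g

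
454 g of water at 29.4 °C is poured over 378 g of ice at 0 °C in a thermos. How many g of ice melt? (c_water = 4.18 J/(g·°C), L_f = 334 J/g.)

Cooling the water to 0 °C releases 454·4.18·29.4 = 55793 J.
Fully melting the ice requires m_ice L_f = 378·334 = 126252 J.
55793 J < 126252 J, so only part of the ice melts and the system sits at 0 °C.
m_melted·334 = 55793  ⇒  m_melted ≈ 167 g.

m_melted ≈ 167 g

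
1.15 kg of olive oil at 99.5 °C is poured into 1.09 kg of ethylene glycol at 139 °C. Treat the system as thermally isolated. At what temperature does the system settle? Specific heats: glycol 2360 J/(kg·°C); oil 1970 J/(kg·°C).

T_f ≈ 120.5 °C

T_f is the heat-capacity-weighted average of the initial temperatures:
T_f = (2572.4·139 + 2265.5·99.5) / (2572.4 + 2265.5)
    = 582981 / 4837.9 ≈ 120.50 °C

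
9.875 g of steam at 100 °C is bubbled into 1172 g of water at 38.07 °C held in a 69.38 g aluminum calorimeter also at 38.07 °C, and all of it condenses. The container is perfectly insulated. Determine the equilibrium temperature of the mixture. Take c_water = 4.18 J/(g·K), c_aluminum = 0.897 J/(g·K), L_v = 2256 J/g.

T_f ≈ 43.0 °C

Net heat exchanged in the isolated system is zero:
latent heat released on condensation: 9.875·2256 = 22278
  condensate cools 100→T: 9.875·4.18·(T − 100) = 41.28(T − 100)
  original water: 4899(T − 38.07)
  cup: 62.23(T − 38.07)
5002.5 T = 22278 + 4127.8 + 188873 = 215278
T ≈ 43.03 °C, under the boiling point, so the assumption holds.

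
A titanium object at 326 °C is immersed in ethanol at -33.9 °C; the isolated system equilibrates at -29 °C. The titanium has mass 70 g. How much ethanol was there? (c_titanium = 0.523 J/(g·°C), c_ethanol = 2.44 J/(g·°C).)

Heat lost by the titanium = heat gained by the ethanol:
70×0.523×(326 − -29) = m×2.44×(-29 − (-33.9))
11.96 m = 12997  ⇒  m ≈ 1087 g

m ≈ 1090 g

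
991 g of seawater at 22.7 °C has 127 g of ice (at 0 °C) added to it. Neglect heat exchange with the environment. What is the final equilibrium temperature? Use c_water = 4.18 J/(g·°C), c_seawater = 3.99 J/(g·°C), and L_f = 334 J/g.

Setting the total heat transfer to zero:
fusion: m_ice L_f = 127×334 = 42418
  warm the meltwater: 530.86 T
  seawater: 3954.1(T − 22.7)
4484.9 T = 89758 − 42418 = 47340
T ≈ 10.56 °C. Since T > 0 °C, the all-ice-melts assumption holds.

T_f ≈ 10.6 °C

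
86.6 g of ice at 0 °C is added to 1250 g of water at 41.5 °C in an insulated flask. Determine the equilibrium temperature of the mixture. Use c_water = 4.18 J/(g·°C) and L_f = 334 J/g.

Net heat exchanged in the isolated system is zero:
latent heat to melt: 86.6×334 = 28924
  meltwater 0→T: 86.6×4.18×T = 361.99 T
  water: 5225(T − 41.5)
5587 T = 216838 − 28924 = 187913
T ≈ 33.63 °C — above 0 °C, consistent with complete melting.

T_f ≈ 33.6 °C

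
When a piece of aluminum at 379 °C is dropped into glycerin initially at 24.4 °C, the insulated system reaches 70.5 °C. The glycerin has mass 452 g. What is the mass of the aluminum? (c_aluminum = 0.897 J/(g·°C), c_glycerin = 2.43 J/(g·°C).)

m ≈ 183 g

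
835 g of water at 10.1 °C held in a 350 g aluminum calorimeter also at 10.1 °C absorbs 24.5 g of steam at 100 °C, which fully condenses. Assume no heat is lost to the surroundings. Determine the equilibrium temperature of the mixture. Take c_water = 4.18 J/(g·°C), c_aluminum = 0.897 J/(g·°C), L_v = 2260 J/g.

T_f ≈ 26.6 °C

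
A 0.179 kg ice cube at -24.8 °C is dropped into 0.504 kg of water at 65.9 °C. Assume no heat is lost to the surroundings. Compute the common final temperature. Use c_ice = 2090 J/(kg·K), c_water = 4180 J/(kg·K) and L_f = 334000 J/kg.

Conservation of energy gives ΣQ = 0:
ice -24.8→0 °C: 0.179·2090·24.8 = 9277.9
  melt ice: 0.179·334000 = 59786
  warm the meltwater: 748.22 T
  water cools: 0.504·4180·(T − 65.9) = 2106.7(T − 65.9)
2854.9 T = 138833 − 69064 = 69769
T ≈ 24.44 °C — above 0 °C, consistent with complete melting.

T_f ≈ 24.4 °C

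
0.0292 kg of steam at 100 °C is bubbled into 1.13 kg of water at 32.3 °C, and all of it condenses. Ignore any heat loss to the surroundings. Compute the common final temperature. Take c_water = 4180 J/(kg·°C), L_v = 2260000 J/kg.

T_f ≈ 47.6 °C

Energy balance with sensible and latent terms:
condense steam: −0.0292·2260000 = −65992; condensed water 100 °C→T: 122.06(T − 100); original water: 4723.4(T − 32.3)
4845.5 T = 65992 + 12206 + 152566 = 230763
T ≈ 47.62 °C, under the boiling point, so the assumption holds.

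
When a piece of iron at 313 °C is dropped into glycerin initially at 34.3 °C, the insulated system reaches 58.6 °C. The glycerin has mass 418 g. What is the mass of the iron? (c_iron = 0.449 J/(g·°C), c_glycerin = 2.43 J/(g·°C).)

Energy conservation, ΣQ = 0:
m×0.449×(58.6 − 313) + 418×2.43×(58.6 − 34.3) = 0
-114.23 m = -24682
m = -24682/-114.23 ≈ 216.1 g

m ≈ 216 g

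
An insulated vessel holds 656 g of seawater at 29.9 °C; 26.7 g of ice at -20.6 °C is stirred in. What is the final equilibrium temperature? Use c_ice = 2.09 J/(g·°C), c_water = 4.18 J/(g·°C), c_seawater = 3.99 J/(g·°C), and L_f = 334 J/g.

T_f ≈ 25.0 °C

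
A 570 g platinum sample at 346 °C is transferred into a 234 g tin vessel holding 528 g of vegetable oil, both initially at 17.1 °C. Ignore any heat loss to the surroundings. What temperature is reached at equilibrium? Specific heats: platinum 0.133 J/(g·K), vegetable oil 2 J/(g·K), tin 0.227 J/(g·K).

Energy conservation, ΣQ = 0:
570×0.133×(T − 346) + 528×2×(T − 17.1) + 234×0.227×(T − 17.1) = 0
1184.9 T = 45196
T ≈ 38.14 °C

T_f ≈ 38.1 °C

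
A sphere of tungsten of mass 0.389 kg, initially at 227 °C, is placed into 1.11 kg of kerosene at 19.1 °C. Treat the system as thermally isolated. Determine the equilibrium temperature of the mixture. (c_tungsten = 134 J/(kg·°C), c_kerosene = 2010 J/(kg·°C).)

Setting the total heat transfer to zero:
0.389*134*(T − 227) + 1.11*2010*(T − 19.1) = 0
52.13(T − 227) + 2231.1(T − 19.1) = 0
2283.2 T = 54447
T = 54447/2283.2 ≈ 23.85 °C

T_f ≈ 23.8 °C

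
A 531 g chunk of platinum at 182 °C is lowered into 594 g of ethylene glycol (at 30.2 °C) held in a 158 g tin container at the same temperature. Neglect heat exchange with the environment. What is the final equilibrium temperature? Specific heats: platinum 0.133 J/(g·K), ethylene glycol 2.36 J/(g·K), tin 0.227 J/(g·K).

T_f ≈ 37.3 °C

Energy conservation, ΣQ = 0:
531×0.133×(T − 182) + 594×2.36×(T − 30.2) + 158×0.227×(T − 30.2) = 0
70.62(T − 182) + 1401.8(T − 30.2) + 35.87(T − 30.2) = 0
(70.62 + 1401.8 + 35.87) T = 70.62×182 + 1401.8×30.2 + 35.87×30.2
T = 56272/1508.3 ≈ 37.31 °C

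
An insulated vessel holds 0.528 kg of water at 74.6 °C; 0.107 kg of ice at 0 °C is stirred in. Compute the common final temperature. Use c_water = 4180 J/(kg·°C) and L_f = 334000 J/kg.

T_f ≈ 48.6 °C

Let T be the final temperature. ΣQ_i = 0:
fusion: m_ice L_f = 0.107×334000 = 35738; warm the meltwater: 447.26 T; water: 2207(T − 74.6)
2654.3 T = 164645 − 35738 = 128907
T ≈ 48.57 °C (positive, so assuming full melt was valid).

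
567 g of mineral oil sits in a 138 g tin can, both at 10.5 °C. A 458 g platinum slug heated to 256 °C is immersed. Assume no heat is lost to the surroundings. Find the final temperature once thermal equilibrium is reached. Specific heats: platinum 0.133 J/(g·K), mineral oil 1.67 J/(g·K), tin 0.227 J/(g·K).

T_f ≈ 24.9 °C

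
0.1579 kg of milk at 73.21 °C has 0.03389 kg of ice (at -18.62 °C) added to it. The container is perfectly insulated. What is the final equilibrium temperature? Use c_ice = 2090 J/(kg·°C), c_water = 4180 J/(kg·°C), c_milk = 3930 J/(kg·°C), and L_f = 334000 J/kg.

T_f ≈ 43.0 °C

Taking heat into each body as positive, Σ m c ΔT = 0:
warm ice to 0 °C: 0.03389×2090×(0 − (-18.62)) = 1318.9
  melt ice: 0.03389×334000 = 11319
  warm the meltwater: 141.66 T
  milk cools: 0.1579×3930×(T − 73.21) = 620.55(T − 73.21)
762.21 T = 45430 − 12638 = 32792
T ≈ 43.02 °C (positive, so assuming full melt was valid).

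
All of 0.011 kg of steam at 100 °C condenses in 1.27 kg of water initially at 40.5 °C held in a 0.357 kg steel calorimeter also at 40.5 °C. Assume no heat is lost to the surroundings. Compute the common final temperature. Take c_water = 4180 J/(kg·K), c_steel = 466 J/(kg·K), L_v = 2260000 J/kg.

T_f ≈ 45.5 °C

Energy balance with sensible and latent terms:
condense steam: −0.011·2260000 = −24860
  condensate cools 100→T: 0.011·4180·(T − 100) = 45.98(T − 100)
  water warms: 1.27·4180·(T − 40.5) = 5308.6(T − 40.5)
  steel cup: 0.357·466·(T − 40.5) = 166.36(T − 40.5)
5520.9 T = 24860 + 4598 + 221736 = 251194
T ≈ 45.50 °C, under the boiling point, so the assumption holds.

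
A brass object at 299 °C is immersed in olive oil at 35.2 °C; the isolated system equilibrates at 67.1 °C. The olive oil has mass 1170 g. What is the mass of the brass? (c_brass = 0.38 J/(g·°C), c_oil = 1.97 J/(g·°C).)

m ≈ 834 g

Taking heat into each body as positive, Σ m c ΔT = 0:
m·0.38·(67.1 − 299) + 1170·1.97·(67.1 − 35.2) = 0
-88.12 m = -73526
m = -73526/-88.12 ≈ 834.4 g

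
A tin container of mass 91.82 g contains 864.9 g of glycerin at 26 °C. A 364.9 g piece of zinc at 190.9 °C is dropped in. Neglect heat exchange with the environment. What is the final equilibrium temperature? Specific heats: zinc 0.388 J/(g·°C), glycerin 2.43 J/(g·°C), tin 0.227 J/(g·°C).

T_f = Σ m_i c_i T_i / Σ m_i c_i:
T_f = (141.58*190.9 + 2101.7*26 + 20.84*26) / (141.58 + 2101.7 + 20.84)
    = 82214 / 2264.1 ≈ 36.31 °C

T_f ≈ 36.3 °C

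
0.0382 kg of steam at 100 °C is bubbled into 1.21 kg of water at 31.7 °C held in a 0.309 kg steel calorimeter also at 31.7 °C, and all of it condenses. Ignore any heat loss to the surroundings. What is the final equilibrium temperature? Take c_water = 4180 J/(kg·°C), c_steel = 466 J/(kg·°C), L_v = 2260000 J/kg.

Energy balance with sensible and latent terms:
condense steam: −0.0382×2260000 = −86332; condensed water 100 °C→T: 159.68(T − 100); original water: 5057.8(T − 31.7); cup: 143.99(T − 31.7)
5361.5 T = 86332 + 15968 + 164897 = 267196
T ≈ 49.84 °C — below 100 °C, confirming all the steam condensed.

T_f ≈ 49.8 °C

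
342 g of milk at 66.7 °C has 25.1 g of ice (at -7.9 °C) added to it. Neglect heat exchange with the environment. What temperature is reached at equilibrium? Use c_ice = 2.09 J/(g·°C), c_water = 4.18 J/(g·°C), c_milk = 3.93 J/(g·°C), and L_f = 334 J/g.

T_f ≈ 55.8 °C

Energy conservation, ΣQ = 0:
warm ice to 0 °C: 25.1×2.09×(0 − (-7.9)) = 414.43
  melt ice: 25.1×334 = 8383.4
  meltwater 0→T: 25.1×4.18×T = 104.92 T
  milk: 1344.1(T − 66.7)
1449 T = 89649 − 8797.8 = 80851
T ≈ 55.80 °C — above 0 °C, consistent with complete melting.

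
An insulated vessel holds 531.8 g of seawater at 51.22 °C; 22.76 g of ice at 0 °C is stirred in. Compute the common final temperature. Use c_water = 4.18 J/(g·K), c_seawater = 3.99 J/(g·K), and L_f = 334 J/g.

Energy conservation, ΣQ = 0:
melt ice: 22.76×334 = 7601.8; meltwater 0→T: 22.76×4.18×T = 95.14 T; seawater: 2121.9(T − 51.22)
2217 T = 108683 − 7601.8 = 101081
T ≈ 45.59 °C. Since T > 0 °C, the all-ice-melts assumption holds.

T_f ≈ 45.6 °C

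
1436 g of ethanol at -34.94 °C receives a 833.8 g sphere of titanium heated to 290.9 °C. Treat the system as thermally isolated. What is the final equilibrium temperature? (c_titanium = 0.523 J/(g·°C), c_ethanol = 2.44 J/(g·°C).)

Net heat exchanged in the isolated system is zero:
833.8×0.523×(T − 290.9) + 1436×2.44×(T − (-34.94)) = 0
436.08(T − 290.9) + 3503.8(T − (-34.94)) = 0
(436.08 + 3503.8) T = 436.08×290.9 + 3503.8×(-34.94)
T = 4430.7/3939.9 ≈ 1.12 °C

T_f ≈ 1.1 °C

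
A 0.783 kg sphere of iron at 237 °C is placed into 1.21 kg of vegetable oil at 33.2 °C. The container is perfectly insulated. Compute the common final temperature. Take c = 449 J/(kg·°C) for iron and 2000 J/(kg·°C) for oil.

T_f ≈ 59.1 °C

Heat gained plus heat lost sum to zero:
0.783×449×(T − 237) + 1.21×2000×(T − 33.2) = 0
(351.57 + 2420) T = 351.57×237 + 2420×33.2
T = 163665 / 2771.6 = 59.1 °C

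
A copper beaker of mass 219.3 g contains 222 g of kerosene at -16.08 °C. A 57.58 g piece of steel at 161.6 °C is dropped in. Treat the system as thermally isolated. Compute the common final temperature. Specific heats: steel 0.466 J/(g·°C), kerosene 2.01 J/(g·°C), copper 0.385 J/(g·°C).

T_f ≈ -7.5 °C

Conservation of energy gives ΣQ = 0:
57.58×0.466×(T − 161.6) + 222×2.01×(T − (-16.08)) + 219.3×0.385×(T − (-16.08)) = 0
26.83(T − 161.6) + 446.22(T − (-16.08)) + 84.43(T − (-16.08)) = 0
557.48 T = -4196.8
T = -4196.8/557.48 ≈ -7.53 °C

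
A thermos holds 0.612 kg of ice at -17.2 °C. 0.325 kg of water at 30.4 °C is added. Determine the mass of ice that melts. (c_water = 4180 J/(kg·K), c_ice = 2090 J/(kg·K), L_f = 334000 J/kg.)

Heat available from the water dropping to 0 °C: 0.325×4180×30.4 = 41298 J.
Warming the ice to 0 °C takes 0.612×2090×17.2 = 22000 J, leaving 19298 J for melting.
To melt every bit of ice: 0.612×334000 = 204408 J.
Since 19298 < 204408 J, not all the ice melts; equilibrium is at 0 °C.
m_melt = 19298 / L_f = 0.05778 kg.

m_melted ≈ 0.0578 kg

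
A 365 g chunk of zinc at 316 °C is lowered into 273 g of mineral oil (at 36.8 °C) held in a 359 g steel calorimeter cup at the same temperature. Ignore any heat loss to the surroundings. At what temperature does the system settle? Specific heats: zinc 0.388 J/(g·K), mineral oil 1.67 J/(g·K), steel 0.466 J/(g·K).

T_f ≈ 88.5 °C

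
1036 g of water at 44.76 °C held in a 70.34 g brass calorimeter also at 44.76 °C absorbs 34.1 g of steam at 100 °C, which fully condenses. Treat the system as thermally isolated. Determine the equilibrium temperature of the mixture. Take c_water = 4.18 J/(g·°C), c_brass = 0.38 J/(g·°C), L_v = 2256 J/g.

T_f ≈ 63.6 °C

Conservation of energy gives ΣQ = 0:
latent heat released on condensation: 34.1×2256 = 76930; condensate cools 100→T: 34.1×4.18×(T − 100) = 142.54(T − 100); original water: 4330.5(T − 44.76); brass cup: 70.34×0.38×(T − 44.76) = 26.73(T − 44.76)
4499.7 T = 76930 + 14254 + 195029 = 286212
T ≈ 63.61 °C (< 100 °C, so full condensation is consistent).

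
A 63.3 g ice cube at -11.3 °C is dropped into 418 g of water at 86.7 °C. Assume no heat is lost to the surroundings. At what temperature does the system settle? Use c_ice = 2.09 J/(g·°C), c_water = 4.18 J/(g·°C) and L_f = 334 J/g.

T_f ≈ 64.0 °C

Sum of m c ΔT and latent-heat terms is zero:
warm ice to 0 °C: 63.3·2.09·(0 − (-11.3)) = 1495; melt ice: 63.3·334 = 21142; warm the meltwater: 264.59 T; water: 1747.2(T − 86.7)
2011.8 T = 151486 − 22637 = 128849
T ≈ 64.05 °C. Since T > 0 °C, the all-ice-melts assumption holds.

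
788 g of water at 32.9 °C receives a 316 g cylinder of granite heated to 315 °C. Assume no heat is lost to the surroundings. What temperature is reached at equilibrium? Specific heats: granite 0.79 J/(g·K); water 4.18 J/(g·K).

Net heat exchanged in the isolated system is zero:
316*0.79*(T − 315) + 788*4.18*(T − 32.9) = 0
249.64(T − 315) + 3293.8(T − 32.9) = 0
3543.5 T = 187004
T ≈ 52.77 °C

T_f ≈ 52.8 °C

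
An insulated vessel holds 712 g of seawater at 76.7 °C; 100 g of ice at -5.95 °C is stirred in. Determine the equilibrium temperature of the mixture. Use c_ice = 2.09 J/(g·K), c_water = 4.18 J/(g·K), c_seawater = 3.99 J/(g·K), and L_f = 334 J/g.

Taking heat into each body as positive, Σ m c ΔT = 0:
ice -5.95→0 °C: 100·2.09·5.95 = 1243.5
  fusion: m_ice L_f = 100·334 = 33400
  warm the meltwater: 418 T
  seawater: 2840.9(T − 76.7)
3258.9 T = 217895 − 34644 = 183252
T ≈ 56.23 °C. Since T > 0 °C, the all-ice-melts assumption holds.

T_f ≈ 56.2 °C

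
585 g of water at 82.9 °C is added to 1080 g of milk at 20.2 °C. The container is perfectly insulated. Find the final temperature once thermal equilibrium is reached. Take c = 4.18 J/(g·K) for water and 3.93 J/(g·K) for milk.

Heat lost by the water equals heat gained by the milk:
585×4.18×(82.9 − T) = 1080×3.93×(T − 20.2)
2445.3(82.9 − T) = 4244.4(T − 20.2)
6689.7 T = 288452  ⇒  T ≈ 43.12 °C

T_f ≈ 43.1 °C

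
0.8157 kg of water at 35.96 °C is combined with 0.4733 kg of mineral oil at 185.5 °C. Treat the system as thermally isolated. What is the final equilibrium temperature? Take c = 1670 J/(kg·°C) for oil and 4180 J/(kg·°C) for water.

T_f ≈ 64.1 °C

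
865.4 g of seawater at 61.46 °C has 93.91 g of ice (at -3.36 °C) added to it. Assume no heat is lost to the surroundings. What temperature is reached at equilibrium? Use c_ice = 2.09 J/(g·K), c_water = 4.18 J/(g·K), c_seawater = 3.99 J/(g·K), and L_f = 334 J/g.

T_f ≈ 46.9 °C

Conservation of energy gives ΣQ = 0:
warm ice to 0 °C: 93.91·2.09·(0 − (-3.36)) = 659.47; fusion: m_ice L_f = 93.91·334 = 31366; meltwater 0→T: 93.91·4.18·T = 392.54 T; seawater: 3452.9(T − 61.46)
3845.5 T = 212218 − 32025 = 180193
T ≈ 46.86 °C — above 0 °C, consistent with complete melting.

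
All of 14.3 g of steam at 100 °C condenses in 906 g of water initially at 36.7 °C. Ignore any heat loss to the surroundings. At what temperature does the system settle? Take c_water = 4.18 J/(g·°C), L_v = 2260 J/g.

Heat gained plus heat lost sum to zero:
steam→water at 100 °C releases m L_v = 14.3·2260 = 32318; condensate cools 100→T: 14.3·4.18·(T − 100) = 59.77(T − 100); water warms: 906·4.18·(T − 36.7) = 3787.1(T − 36.7)
3846.9 T = 32318 + 5977.4 + 138986 = 177281
T ≈ 46.08 °C — below 100 °C, confirming all the steam condensed.

T_f ≈ 46.1 °C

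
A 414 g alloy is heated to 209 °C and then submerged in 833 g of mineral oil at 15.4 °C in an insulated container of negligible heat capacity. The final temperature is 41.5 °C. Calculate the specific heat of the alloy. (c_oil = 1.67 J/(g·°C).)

c ≈ 0.524 J/(g·°C)

Heat lost by the alloy = heat gained by the oil:
414×c×(209 − 41.5) = 833×1.67×(41.5 − 15.4)
69345 c = 36308  ⇒  c ≈ 0.5236 J/(g·°C)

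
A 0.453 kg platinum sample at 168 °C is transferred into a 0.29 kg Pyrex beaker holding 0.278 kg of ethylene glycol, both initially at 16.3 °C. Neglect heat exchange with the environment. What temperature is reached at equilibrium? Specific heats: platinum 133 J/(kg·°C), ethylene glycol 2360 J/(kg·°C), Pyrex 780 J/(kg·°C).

T_f ≈ 26.0 °C

Setting the total heat transfer to zero:
0.453*133*(T − 168) + 0.278*2360*(T − 16.3) + 0.29*780*(T − 16.3) = 0
60.25(T − 168) + 656.08(T − 16.3) + 226.2(T − 16.3) = 0
(60.25 + 656.08 + 226.2) T = 60.25*168 + 656.08*16.3 + 226.2*16.3
T ≈ 26.00 °C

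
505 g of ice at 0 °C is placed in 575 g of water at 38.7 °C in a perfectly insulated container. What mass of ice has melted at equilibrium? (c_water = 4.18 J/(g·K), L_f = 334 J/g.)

m_melted ≈ 278 g

Cooling the water to 0 °C releases 575·4.18·38.7 = 93015 J.
Fully melting the ice requires m_ice L_f = 505·334 = 168670 J.
That's not enough to melt it all — equilibrium is at 0 °C with ice remaining.
m_melt = 93015 / L_f = 278.5 g.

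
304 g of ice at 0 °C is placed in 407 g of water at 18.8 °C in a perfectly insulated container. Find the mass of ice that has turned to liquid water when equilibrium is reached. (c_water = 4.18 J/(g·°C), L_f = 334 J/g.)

Heat available from the water dropping to 0 °C: 407×4.18×18.8 = 31984 J.
To melt every bit of ice: 304×334 = 101536 J.
That's not enough to melt it all — equilibrium is at 0 °C with ice remaining.
m_melted×334 = 31984  ⇒  m_melted ≈ 95.76 g.

m_melted ≈ 95.8 g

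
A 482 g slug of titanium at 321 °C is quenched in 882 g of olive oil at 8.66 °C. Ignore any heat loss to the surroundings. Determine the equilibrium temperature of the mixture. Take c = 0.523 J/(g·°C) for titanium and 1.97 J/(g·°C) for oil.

Set heat shed by the hot body equal to heat absorbed by the cold body:
482·0.523·(321 − T) = 882·1.97·(T − 8.66)
252.09(321 − T) = 1737.5(T − 8.66)
1989.6 T = 95967  ⇒  T ≈ 48.23 °C

T_f ≈ 48.2 °C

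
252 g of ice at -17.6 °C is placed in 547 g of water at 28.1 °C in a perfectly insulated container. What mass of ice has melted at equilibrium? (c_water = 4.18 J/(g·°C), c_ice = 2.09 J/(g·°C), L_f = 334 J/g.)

Heat available from the water dropping to 0 °C: 547×4.18×28.1 = 64250 J.
Warming the ice to 0 °C takes 252×2.09×17.6 = 9269.6 J, leaving 54980 J for melting.
To melt every bit of ice: 252×334 = 84168 J.
That's not enough to melt it all — equilibrium is at 0 °C with ice remaining.
m_melt = 54980 / L_f = 164.6 g.

m_melted ≈ 165 g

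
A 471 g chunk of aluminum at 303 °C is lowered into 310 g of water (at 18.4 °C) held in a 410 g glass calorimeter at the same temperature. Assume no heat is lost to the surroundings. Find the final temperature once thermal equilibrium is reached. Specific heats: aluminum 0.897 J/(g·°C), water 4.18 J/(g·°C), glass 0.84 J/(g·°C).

T_f ≈ 76.7 °C

T_f is the heat-capacity-weighted average of the initial temperatures:
T_f = (422.49×303 + 1295.8×18.4 + 344.4×18.4) / (422.49 + 1295.8 + 344.4)
    = 158193 / 2062.7 ≈ 76.69 °C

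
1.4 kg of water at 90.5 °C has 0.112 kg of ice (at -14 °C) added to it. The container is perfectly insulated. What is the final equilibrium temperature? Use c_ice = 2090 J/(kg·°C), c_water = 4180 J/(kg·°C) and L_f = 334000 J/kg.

T_f ≈ 77.4 °C

Taking heat into each body as positive, Σ m c ΔT = 0:
warm ice to 0 °C: 0.112×2090×(0 − (-14)) = 3277.1; latent heat to melt: 0.112×334000 = 37408; warm the meltwater: 468.16 T; water: 5852(T − 90.5)
6320.2 T = 529606 − 40685 = 488921
T ≈ 77.36 °C (positive, so assuming full melt was valid).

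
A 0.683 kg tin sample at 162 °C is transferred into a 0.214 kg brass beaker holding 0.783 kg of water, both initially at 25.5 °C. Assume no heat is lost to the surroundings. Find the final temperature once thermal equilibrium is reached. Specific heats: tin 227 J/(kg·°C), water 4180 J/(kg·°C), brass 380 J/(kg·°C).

Taking heat into each body as positive, Σ m c ΔT = 0:
0.683*227*(T − 162) + 0.783*4180*(T − 25.5) + 0.214*380*(T − 25.5) = 0
155.04(T − 162) + 3272.9(T − 25.5) + 81.32(T − 25.5) = 0
3509.3 T = 110650
T ≈ 31.53 °C

T_f ≈ 31.5 °C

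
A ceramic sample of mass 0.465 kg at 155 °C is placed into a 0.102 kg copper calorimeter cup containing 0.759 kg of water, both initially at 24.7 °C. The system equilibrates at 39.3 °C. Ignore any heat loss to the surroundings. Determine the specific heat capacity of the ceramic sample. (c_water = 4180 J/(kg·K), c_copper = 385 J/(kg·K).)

c ≈ 872 J/(kg·K)

Taking heat into each body as positive, Σ m c ΔT = 0:
0.465×c×(39.3 − 155) + 0.759×4180×(39.3 − 24.7) + 0.102×385×(39.3 − 24.7) = 0
-53.8 c = -46894
c = -46894/-53.8 ≈ 871.6 J/(kg·K)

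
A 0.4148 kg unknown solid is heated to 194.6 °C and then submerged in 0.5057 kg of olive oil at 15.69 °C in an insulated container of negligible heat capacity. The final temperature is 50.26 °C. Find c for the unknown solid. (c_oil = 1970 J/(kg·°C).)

c ≈ 575 J/(kg·°C)

Heat lost by the unknown solid = heat gained by the oil:
0.4148·c·(194.6 − 50.26) = 0.5057·1970·(50.26 − 15.69)
59.87 c = 34440  ⇒  c ≈ 575.2 J/(kg·°C)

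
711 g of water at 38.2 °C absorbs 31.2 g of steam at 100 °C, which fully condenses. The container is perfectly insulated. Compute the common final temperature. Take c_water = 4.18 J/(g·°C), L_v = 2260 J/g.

Let T be the final temperature. ΣQ_i = 0:
latent heat released on condensation: 31.2·2260 = 70512
  condensate cools 100→T: 31.2·4.18·(T − 100) = 130.42(T − 100)
  water warms: 711·4.18·(T − 38.2) = 2972(T − 38.2)
3102.4 T = 70512 + 13042 + 113530 = 197083
T ≈ 63.53 °C — below 100 °C, confirming all the steam condensed.

T_f ≈ 63.5 °C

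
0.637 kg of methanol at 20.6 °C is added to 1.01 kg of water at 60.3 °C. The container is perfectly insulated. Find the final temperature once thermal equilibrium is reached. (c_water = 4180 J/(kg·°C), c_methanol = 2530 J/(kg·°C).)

Set heat shed by the hot body equal to heat absorbed by the cold body:
1.01·4180·(60.3 − T) = 0.637·2530·(T − 20.6)
4221.8(60.3 − T) = 1611.6(T − 20.6)
5833.4 T = 287774  ⇒  T ≈ 49.33 °C

T_f ≈ 49.3 °C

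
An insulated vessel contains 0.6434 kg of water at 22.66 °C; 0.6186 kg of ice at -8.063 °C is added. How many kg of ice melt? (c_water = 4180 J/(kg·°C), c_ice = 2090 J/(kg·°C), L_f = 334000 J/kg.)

m_melted ≈ 0.151 kg

Cooling the water to 0 °C releases 0.6434×4180×22.66 = 60942 J.
Warming the ice to 0 °C takes 0.6186×2090×8.063 = 10424 J, leaving 50518 J for melting.
To melt every bit of ice: 0.6186×334000 = 206612 J.
Since 50518 < 206612 J, not all the ice melts; equilibrium is at 0 °C.
Mass melted = 50518/334000 ≈ 0.1513 kg.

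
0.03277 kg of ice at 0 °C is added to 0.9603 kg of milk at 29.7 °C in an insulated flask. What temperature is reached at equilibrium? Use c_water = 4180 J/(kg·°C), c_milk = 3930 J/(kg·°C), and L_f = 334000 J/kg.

Taking heat into each body as positive, Σ m c ΔT = 0:
melt ice: 0.03277×334000 = 10945
  warm the meltwater: 136.98 T
  milk: 3774(T − 29.7)
3911 T = 112087 − 10945 = 101142
T ≈ 25.86 °C (positive, so assuming full melt was valid).

T_f ≈ 25.9 °C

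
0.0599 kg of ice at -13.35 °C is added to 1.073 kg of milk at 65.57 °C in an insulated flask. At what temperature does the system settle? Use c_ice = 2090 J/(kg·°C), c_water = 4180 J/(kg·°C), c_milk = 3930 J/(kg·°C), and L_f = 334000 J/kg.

T_f ≈ 57.0 °C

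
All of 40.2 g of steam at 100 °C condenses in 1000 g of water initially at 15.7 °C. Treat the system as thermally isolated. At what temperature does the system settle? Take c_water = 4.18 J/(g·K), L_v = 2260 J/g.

T_f ≈ 39.9 °C

Energy balance with sensible and latent terms:
steam→water at 100 °C releases m L_v = 40.2×2260 = 90852; condensed water 100 °C→T: 168.04(T − 100); original water: 4180(T − 15.7)
4348 T = 90852 + 16804 + 65626 = 173282
T ≈ 39.85 °C — below 100 °C, confirming all the steam condensed.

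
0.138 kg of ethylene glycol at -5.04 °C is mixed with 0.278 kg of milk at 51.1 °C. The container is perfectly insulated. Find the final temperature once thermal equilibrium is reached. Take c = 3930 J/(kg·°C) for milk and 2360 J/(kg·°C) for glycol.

T_f ≈ 38.2 °C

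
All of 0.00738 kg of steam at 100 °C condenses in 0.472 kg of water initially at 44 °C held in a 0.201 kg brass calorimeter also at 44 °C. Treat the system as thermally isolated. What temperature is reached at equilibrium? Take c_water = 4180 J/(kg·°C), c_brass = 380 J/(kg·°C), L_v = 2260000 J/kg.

Energy conservation, ΣQ = 0:
latent heat released on condensation: 0.00738·2260000 = 16679; condensed water 100 °C→T: 30.85(T − 100); water warms: 0.472·4180·(T − 44) = 1973(T − 44); cup: 76.38(T − 44)
2080.2 T = 16679 + 3084.8 + 90171 = 109935
T ≈ 52.85 °C (< 100 °C, so full condensation is consistent).

T_f ≈ 52.8 °C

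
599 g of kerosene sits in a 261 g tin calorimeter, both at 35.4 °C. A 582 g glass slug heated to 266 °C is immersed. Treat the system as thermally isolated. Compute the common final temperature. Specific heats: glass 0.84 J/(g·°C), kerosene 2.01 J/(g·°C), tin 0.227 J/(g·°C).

Energy conservation, ΣQ = 0:
582*0.84*(T − 266) + 599*2.01*(T − 35.4) + 261*0.227*(T − 35.4) = 0
(488.88 + 1204 + 59.25) T = 488.88*266 + 1204*35.4 + 59.25*35.4
T ≈ 99.74 °C

T_f ≈ 99.7 °C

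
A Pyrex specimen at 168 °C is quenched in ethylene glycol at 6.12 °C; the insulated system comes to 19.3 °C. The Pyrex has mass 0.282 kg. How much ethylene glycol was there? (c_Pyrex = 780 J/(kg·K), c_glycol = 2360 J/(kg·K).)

|Q_Pyrex| = |Q_glycol|:
0.282·780·(168 − 19.3) = m·2360·(19.3 − 6.12)
31105 m = 32708  ⇒  m ≈ 1.052 kg

m ≈ 1.05 kg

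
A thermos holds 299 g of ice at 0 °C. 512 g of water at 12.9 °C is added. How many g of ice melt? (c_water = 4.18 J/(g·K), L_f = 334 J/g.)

m_melted ≈ 82.7 g

Heat available from the water dropping to 0 °C: 512·4.18·12.9 = 27608 J.
To melt every bit of ice: 299·334 = 99866 J.
That's not enough to melt it all — equilibrium is at 0 °C with ice remaining.
Mass melted = 27608/334 ≈ 82.66 g.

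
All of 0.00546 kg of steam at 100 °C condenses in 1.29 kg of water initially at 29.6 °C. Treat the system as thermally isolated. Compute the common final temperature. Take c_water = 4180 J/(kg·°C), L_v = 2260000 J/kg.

Taking heat into each body as positive, Σ m c ΔT = 0:
steam→water at 100 °C releases m L_v = 0.00546·2260000 = 12340
  condensed water 100 °C→T: 22.82(T − 100)
  original water: 5392.2(T − 29.6)
5415 T = 12340 + 2282.3 + 159609 = 174231
T ≈ 32.18 °C, under the boiling point, so the assumption holds.

T_f ≈ 32.2 °C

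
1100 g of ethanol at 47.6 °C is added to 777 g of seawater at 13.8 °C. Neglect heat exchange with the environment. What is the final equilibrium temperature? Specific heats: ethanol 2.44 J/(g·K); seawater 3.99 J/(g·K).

T_f ≈ 29.5 °C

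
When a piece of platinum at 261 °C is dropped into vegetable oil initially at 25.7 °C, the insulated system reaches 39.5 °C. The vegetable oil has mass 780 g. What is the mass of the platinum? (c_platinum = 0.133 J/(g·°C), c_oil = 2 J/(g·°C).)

Energy conservation, ΣQ = 0:
m·0.133·(39.5 − 261) + 780·2·(39.5 − 25.7) = 0
-29.46 m = -21528
m = -21528/-29.46 ≈ 730.8 g

m ≈ 731 g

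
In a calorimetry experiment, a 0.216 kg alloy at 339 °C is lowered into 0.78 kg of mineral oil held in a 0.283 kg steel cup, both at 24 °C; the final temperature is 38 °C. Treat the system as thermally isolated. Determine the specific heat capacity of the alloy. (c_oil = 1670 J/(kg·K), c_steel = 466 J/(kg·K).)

Let T be the final temperature. ΣQ_i = 0:
0.216×c×(38 − 339) + 0.78×1670×(38 − 24) + 0.283×466×(38 − 24) = 0
-65.02 c = -20083
c = -20083/-65.02 ≈ 308.9 J/(kg·K)

c ≈ 309 J/(kg·K)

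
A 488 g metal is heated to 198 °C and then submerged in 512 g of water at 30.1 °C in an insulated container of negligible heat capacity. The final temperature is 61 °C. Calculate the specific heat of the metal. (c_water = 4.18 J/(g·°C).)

c ≈ 0.989 J/(g·°C)

Setting the total heat transfer to zero:
488·c·(61 − 198) + 512·4.18·(61 − 30.1) = 0
-66856 c = -66131
c = -66131/-66856 ≈ 0.9892 J/(g·°C)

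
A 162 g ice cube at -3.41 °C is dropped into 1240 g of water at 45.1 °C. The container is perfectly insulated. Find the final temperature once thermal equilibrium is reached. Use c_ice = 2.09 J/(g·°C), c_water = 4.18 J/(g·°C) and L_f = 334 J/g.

T_f ≈ 30.5 °C

Energy conservation, ΣQ = 0:
warm ice to 0 °C: 162×2.09×(0 − (-3.41)) = 1154.6; fusion: m_ice L_f = 162×334 = 54108; meltwater 0→T: 162×4.18×T = 677.16 T; water: 5183.2(T − 45.1)
5860.4 T = 233762 − 55263 = 178500
T ≈ 30.46 °C — above 0 °C, consistent with complete melting.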